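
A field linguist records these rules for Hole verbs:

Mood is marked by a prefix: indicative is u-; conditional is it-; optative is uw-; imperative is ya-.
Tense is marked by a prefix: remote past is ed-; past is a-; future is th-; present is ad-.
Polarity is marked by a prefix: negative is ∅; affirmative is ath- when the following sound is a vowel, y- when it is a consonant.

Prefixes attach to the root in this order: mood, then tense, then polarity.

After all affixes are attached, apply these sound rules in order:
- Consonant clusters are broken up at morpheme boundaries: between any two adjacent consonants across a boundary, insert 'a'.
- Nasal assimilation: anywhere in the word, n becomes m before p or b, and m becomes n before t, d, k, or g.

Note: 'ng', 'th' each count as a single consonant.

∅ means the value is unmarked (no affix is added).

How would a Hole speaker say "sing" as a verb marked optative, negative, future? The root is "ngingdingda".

thuwangingdingda

Attach mood optative uw- → uwngingdingda.
Attach tense future th- → thuwngingdingda.
polarity = negative: zero marking, form stays thuwngingdingda.
Apply epenthesis: thuwngingdingda → thuwangingdingda.
Nasal assimilation: no change.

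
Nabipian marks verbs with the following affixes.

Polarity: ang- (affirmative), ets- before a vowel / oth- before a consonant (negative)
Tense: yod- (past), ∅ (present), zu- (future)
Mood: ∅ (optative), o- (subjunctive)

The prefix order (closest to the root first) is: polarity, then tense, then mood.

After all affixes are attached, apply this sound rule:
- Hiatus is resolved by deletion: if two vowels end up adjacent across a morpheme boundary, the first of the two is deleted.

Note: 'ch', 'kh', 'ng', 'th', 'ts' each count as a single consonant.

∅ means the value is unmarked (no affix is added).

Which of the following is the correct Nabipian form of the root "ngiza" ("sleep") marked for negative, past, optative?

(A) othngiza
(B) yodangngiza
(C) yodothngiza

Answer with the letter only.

Attach polarity negative oth- (before consonant 'ng') → othngiza.
Attach tense past yod- → yodothngiza.
mood = optative: zero marking, form stays yodothngiza.
Vowel deletion: no change.
So the correct form is yodothngiza, option (C).
(A) othngiza is wrong: it uses present instead of past for tense.
(B) yodangngiza is wrong: it uses affirmative instead of negative for polarity.

C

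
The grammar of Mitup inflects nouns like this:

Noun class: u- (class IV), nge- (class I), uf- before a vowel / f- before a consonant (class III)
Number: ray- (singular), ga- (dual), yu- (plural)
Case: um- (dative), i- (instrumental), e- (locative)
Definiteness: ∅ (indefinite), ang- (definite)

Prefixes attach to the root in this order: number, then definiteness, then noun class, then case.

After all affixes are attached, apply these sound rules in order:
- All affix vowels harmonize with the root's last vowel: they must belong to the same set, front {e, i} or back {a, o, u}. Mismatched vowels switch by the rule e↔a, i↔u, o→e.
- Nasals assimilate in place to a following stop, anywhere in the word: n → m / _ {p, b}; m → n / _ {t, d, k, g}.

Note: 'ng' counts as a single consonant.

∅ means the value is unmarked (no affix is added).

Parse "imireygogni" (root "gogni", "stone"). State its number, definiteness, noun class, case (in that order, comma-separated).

Segment: um-u-ray-gogni.
number: ray- → singular.
definiteness: ∅ → indefinite.
noun class: u- → class IV.
case: um- → dative.

singular, indefinite, class IV, dative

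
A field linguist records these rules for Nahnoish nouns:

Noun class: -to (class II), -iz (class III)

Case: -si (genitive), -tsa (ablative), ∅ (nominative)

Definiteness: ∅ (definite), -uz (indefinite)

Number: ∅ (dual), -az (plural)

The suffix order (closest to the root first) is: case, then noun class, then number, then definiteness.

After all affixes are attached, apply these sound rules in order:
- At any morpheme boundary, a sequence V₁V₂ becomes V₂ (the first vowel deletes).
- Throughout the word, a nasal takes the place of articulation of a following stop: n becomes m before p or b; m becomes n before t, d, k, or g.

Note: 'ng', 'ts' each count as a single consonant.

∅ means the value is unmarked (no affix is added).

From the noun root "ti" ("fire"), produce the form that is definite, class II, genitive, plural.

Attach case genitive -si → tisi.
Attach noun class class II -to → tisito.
Attach number plural -az → tisitoaz.
definiteness = definite: zero marking, form stays tisitoaz.
Apply vowel deletion: tisitoaz → tisitaz.
Nasal assimilation: no change.

tisitaz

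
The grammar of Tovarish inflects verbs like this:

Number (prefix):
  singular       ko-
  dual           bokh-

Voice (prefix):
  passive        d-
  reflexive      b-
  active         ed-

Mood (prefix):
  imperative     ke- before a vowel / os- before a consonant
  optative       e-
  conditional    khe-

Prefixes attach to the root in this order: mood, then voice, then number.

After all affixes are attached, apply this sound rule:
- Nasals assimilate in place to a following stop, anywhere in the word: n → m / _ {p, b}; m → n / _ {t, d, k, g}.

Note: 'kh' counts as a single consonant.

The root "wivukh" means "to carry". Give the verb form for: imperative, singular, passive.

Attach mood imperative os- (before consonant 'w') → oswivukh.
Attach voice passive d- → doswivukh.
Attach number singular ko- → kodoswivukh.
Nasal assimilation: no change.

kodoswivukh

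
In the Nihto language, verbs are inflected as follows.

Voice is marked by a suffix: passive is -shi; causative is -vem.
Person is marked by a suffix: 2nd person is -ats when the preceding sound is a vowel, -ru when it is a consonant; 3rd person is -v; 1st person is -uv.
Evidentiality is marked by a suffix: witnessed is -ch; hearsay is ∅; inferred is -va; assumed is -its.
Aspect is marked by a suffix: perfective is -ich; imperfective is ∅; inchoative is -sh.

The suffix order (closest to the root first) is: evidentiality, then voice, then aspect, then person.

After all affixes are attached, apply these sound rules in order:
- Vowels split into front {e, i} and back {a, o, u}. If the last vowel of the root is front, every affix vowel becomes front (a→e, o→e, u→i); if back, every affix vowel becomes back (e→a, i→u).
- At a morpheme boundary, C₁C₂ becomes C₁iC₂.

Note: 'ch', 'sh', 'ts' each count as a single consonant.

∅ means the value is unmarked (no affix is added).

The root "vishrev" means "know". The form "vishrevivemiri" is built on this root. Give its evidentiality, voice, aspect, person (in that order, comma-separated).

hearsay, causative, imperfective, 2nd person

Segment: vishrev-vem-ru.
evidentiality: ∅ → hearsay.
voice: -vem → causative.
aspect: ∅ → imperfective.
person: -ats/ru → 2nd person.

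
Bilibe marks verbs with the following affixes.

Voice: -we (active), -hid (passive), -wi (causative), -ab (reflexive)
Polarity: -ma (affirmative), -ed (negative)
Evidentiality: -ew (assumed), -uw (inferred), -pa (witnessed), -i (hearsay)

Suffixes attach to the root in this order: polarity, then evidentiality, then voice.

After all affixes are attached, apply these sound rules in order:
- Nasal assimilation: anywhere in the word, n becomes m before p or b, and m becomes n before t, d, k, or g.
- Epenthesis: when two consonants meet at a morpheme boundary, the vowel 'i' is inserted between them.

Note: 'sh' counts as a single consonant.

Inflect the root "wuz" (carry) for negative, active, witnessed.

wuzedipawe

Attach polarity negative -ed → wuzed.
Attach evidentiality witnessed -pa → wuzedpa.
Attach voice active -we → wuzedpawe.
Nasal assimilation: no change.
Apply epenthesis: wuzedpawe → wuzedipawe.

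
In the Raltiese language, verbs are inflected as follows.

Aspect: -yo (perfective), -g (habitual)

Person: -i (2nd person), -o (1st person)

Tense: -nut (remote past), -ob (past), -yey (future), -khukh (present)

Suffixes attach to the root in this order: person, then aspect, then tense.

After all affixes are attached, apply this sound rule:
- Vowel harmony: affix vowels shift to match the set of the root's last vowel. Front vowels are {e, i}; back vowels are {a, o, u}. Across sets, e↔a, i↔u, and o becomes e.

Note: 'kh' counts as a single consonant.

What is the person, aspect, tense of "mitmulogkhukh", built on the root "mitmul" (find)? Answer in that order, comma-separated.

Segment: mitmul-o-g-khukh.
person: -o → 1st person.
aspect: -g → habitual.
tense: -khukh → present.

1st person, habitual, present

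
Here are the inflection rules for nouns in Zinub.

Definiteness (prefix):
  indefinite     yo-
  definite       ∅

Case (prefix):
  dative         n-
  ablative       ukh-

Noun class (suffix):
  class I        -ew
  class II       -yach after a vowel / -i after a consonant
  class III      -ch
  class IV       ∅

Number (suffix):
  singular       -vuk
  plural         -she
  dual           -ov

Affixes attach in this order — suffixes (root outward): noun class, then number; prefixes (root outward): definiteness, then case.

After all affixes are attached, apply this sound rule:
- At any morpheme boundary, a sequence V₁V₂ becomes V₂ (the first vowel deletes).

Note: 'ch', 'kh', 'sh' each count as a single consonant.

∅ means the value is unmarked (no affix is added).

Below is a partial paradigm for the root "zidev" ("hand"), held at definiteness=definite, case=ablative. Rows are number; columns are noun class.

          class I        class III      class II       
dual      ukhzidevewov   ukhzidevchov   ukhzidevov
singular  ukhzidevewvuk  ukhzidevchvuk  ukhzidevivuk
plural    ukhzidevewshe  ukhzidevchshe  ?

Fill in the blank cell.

ukhzidevishe

definiteness = definite: zero marking, form stays zidev.
Attach noun class class II -i (after consonant 'v') → zidevi.
Attach number plural -she → zidevishe.
Attach case ablative ukh- → ukhzidevishe.
Vowel deletion: no change.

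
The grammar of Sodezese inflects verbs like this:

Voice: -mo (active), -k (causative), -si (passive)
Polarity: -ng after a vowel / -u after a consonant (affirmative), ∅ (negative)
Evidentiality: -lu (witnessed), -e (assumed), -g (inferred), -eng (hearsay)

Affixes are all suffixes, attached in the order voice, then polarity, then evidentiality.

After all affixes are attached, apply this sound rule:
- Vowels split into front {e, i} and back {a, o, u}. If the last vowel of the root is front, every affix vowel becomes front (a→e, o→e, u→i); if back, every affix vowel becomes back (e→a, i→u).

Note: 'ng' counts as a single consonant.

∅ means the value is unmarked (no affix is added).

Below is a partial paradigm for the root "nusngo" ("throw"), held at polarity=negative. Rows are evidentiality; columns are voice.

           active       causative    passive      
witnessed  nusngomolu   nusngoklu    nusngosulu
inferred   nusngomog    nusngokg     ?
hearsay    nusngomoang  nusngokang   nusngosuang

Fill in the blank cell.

nusngosug

Attach voice passive -si → nusngosi.
polarity = negative: zero marking, form stays nusngosi.
Attach evidentiality inferred -g → nusngosig.
Apply vowel harmony: nusngosig → nusngosug.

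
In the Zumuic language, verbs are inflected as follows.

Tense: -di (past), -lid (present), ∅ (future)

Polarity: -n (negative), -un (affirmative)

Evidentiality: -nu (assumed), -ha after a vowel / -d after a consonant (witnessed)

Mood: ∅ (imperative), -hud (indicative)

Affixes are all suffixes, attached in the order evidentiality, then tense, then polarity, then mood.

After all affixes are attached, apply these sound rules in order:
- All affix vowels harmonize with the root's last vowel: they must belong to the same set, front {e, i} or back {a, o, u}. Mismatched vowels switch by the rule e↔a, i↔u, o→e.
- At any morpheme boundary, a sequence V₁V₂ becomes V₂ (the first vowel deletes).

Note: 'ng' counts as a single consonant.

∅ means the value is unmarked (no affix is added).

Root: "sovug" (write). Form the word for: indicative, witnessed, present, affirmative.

Attach evidentiality witnessed -d (after consonant 'g') → sovugd.
Attach tense present -lid → sovugdlid.
Attach polarity affirmative -un → sovugdlidun.
Attach mood indicative -hud → sovugdlidunhud.
Apply vowel harmony: sovugdlidunhud → sovugdludunhud.
Vowel deletion: no change.

sovugdludunhud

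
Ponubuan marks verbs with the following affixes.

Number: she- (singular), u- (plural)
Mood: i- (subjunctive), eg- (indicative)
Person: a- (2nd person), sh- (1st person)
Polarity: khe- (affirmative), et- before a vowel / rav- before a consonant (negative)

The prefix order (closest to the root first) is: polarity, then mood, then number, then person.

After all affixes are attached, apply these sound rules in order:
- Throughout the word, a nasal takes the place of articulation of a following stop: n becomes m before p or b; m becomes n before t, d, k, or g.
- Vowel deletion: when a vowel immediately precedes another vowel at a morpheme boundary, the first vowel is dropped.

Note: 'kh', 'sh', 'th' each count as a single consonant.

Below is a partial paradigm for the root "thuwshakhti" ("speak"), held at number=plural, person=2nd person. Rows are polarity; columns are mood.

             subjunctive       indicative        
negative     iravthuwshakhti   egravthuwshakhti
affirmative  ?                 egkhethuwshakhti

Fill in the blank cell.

ikhethuwshakhti

Attach polarity affirmative khe- → khethuwshakhti.
Attach mood subjunctive i- → ikhethuwshakhti.
Attach number plural u- → uikhethuwshakhti.
Attach person 2nd person a- → auikhethuwshakhti.
Nasal assimilation: no change.
Apply vowel deletion: auikhethuwshakhti → ikhethuwshakhti.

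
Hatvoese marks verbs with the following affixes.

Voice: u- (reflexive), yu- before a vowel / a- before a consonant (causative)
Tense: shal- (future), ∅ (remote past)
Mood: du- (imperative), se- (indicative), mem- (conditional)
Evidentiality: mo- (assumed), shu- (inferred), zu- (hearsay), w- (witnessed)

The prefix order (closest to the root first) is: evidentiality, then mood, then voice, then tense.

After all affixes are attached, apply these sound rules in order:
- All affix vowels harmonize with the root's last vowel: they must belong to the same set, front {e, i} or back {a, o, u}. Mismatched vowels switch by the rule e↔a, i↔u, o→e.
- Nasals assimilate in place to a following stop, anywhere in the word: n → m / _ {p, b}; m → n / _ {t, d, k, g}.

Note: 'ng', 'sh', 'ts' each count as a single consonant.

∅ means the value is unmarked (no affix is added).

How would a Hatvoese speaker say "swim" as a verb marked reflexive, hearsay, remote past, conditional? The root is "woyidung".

Attach evidentiality hearsay zu- → zuwoyidung.
Attach mood conditional mem- → memzuwoyidung.
Attach voice reflexive u- → umemzuwoyidung.
tense = remote past: zero marking, form stays umemzuwoyidung.
Apply vowel harmony: umemzuwoyidung → umamzuwoyidung.
Nasal assimilation: no change.

umamzuwoyidung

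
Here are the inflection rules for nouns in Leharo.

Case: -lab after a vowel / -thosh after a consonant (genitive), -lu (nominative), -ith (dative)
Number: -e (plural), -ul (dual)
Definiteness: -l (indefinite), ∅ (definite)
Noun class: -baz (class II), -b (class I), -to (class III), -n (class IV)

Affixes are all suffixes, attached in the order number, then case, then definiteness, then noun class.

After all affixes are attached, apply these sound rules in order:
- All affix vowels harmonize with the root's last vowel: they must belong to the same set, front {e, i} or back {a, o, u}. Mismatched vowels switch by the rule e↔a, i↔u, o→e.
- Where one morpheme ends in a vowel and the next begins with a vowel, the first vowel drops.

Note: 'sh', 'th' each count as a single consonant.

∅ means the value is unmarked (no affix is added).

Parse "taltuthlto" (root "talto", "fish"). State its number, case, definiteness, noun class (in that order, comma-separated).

Segment: talto-e-ith-l-to.
number: -e → plural.
case: -ith → dative.
definiteness: -l → indefinite.
noun class: -to → class III.

plural, dative, indefinite, class III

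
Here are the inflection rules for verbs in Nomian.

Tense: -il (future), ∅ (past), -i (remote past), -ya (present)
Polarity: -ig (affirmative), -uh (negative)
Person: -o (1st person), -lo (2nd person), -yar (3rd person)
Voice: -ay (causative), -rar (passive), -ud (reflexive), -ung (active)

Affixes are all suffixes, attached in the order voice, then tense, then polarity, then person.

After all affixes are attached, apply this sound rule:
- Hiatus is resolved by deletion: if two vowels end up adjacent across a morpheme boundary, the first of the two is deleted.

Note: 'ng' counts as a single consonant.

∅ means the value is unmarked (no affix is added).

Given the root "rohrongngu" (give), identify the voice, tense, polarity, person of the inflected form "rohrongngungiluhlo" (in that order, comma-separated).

active, future, negative, 2nd person

Segment: rohrongngu-ung-il-uh-lo.
voice: -ung → active.
tense: -il → future.
polarity: -uh → negative.
person: -lo → 2nd person.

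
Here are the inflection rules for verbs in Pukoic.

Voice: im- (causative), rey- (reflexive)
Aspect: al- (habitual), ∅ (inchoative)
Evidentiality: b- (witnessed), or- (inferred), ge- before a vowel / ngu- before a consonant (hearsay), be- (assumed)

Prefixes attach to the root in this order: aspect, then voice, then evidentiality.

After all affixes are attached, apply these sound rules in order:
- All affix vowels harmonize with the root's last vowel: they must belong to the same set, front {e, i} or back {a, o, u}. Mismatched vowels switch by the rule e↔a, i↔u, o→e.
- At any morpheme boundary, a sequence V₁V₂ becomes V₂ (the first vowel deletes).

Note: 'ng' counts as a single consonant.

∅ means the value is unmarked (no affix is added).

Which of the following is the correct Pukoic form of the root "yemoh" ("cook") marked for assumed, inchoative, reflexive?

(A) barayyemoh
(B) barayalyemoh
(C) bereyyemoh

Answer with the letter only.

A

aspect = inchoative: zero marking, form stays yemoh.
Attach voice reflexive rey- → reyyemoh.
Attach evidentiality assumed be- → bereyyemoh.
Apply vowel harmony: bereyyemoh → barayyemoh.
Vowel deletion: no change.
So the correct form is barayyemoh, option (A).
(B) barayalyemoh is wrong: it uses habitual instead of inchoative for aspect.
(C) bereyyemoh is wrong: it fails to apply the sound rule(s).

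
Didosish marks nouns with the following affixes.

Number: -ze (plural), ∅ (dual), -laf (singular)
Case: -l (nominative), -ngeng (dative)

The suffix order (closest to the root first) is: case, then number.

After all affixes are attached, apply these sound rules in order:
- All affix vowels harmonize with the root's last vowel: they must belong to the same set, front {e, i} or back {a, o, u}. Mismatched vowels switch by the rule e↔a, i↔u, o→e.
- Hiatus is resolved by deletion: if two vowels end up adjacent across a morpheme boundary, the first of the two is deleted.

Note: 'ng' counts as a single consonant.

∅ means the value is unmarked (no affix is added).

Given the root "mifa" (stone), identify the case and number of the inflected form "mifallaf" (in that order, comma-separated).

nominative, singular

Segment: mifa-l-laf.
case: -l → nominative.
number: -laf → singular.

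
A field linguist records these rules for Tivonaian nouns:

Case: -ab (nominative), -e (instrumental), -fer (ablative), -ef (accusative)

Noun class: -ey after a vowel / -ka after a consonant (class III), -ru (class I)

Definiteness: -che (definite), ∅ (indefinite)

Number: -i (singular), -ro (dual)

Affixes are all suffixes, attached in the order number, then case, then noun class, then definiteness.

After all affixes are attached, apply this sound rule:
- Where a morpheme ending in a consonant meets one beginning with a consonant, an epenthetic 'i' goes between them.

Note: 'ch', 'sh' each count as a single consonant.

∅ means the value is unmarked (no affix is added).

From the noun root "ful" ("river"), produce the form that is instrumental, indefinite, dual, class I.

Attach number dual -ro → fulro.
Attach case instrumental -e → fulroe.
Attach noun class class I -ru → fulroeru.
definiteness = indefinite: zero marking, form stays fulroeru.
Apply epenthesis: fulroeru → fuliroeru.

fuliroeru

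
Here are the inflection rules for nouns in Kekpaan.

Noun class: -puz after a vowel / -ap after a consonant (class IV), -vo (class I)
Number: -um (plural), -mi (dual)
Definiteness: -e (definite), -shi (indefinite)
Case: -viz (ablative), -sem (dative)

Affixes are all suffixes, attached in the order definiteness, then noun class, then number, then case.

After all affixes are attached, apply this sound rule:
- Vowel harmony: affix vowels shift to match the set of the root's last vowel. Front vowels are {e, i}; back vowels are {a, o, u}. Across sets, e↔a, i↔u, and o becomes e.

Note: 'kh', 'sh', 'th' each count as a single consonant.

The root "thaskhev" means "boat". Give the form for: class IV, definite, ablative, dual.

Attach definiteness definite -e → thaskheve.
Attach noun class class IV -puz (after vowel 'e') → thaskhevepuz.
Attach number dual -mi → thaskhevepuzmi.
Attach case ablative -viz → thaskhevepuzmiviz.
Apply vowel harmony: thaskhevepuzmiviz → thaskhevepizmiviz.

thaskhevepizmiviz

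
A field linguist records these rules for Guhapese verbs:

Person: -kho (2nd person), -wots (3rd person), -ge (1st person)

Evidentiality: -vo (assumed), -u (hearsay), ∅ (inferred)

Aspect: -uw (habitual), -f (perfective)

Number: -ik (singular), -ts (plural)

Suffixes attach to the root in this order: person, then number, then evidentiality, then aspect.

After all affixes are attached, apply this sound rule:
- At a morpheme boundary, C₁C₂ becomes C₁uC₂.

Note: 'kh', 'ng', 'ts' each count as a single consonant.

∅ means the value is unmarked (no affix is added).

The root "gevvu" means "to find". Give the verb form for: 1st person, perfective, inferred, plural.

Attach person 1st person -ge → gevvuge.
Attach number plural -ts → gevvugets.
evidentiality = inferred: zero marking, form stays gevvugets.
Attach aspect perfective -f → gevvugetsf.
Apply epenthesis: gevvugetsf → gevvugetsuf.

gevvugetsuf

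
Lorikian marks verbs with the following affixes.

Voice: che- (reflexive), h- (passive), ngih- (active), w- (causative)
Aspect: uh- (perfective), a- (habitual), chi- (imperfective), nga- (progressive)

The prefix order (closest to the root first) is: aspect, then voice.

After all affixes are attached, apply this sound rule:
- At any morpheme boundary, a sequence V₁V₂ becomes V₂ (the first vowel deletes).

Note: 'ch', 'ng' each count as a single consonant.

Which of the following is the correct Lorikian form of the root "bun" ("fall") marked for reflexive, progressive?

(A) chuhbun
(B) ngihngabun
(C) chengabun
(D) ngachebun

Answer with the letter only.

C

Attach aspect progressive nga- → ngabun.
Attach voice reflexive che- → chengabun.
Vowel deletion: no change.
So the correct form is chengabun, option (C).
(A) chuhbun is wrong: it uses perfective instead of progressive for aspect.
(D) ngachebun is wrong: it has the affixes in the wrong order.
(B) ngihngabun is wrong: it uses active instead of reflexive for voice.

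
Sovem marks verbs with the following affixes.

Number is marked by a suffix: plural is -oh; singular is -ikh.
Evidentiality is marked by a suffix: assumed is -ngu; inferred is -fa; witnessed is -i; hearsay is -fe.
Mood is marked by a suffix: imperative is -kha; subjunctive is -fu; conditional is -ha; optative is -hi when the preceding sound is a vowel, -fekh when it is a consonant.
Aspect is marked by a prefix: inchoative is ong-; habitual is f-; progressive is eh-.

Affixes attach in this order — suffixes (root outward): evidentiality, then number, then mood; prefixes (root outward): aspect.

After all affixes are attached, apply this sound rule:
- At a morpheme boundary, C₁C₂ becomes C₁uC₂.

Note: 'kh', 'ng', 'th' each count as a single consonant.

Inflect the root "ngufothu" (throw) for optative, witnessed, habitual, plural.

fungufothuiohufekh

Attach evidentiality witnessed -i → ngufothui.
Attach aspect habitual f- → fngufothui.
Attach number plural -oh → fngufothuioh.
Attach mood optative -fekh (after consonant 'h') → fngufothuiohfekh.
Apply epenthesis: fngufothuiohfekh → fungufothuiohufekh.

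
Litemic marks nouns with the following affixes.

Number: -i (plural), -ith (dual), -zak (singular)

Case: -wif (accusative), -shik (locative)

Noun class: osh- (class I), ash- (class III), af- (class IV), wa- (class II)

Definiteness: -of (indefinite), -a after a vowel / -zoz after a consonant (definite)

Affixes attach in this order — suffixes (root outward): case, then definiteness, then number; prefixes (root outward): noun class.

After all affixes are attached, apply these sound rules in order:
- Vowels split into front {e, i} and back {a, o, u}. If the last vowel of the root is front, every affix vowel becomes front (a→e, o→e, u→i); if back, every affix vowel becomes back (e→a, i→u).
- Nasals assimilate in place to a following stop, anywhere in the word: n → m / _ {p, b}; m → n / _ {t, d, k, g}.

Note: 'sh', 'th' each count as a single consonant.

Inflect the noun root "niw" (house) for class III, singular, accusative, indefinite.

eshniwwifefzek

Attach case accusative -wif → niwwif.
Attach definiteness indefinite -of → niwwifof.
Attach noun class class III ash- → ashniwwifof.
Attach number singular -zak → ashniwwifofzak.
Apply vowel harmony: ashniwwifofzak → eshniwwifefzek.
Nasal assimilation: no change.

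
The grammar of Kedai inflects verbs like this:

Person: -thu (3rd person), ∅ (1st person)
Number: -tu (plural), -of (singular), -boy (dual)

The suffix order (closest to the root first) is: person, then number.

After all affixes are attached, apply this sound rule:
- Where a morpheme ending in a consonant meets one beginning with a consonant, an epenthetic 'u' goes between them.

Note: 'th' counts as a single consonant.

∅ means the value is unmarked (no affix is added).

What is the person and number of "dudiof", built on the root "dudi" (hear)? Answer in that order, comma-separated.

Segment: dudi-of.
person: ∅ → 1st person.
number: -of → singular.

1st person, singular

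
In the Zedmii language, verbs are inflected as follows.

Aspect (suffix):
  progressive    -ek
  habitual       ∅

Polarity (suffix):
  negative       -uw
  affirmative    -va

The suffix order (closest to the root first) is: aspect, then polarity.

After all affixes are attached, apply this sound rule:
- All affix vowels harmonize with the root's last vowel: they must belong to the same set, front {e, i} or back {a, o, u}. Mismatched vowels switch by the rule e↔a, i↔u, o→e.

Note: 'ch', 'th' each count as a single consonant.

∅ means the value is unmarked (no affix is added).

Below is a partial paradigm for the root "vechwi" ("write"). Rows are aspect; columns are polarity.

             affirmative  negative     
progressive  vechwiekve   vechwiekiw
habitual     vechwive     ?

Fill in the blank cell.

vechwiiw

aspect = habitual: zero marking, form stays vechwi.
Attach polarity negative -uw → vechwiuw.
Apply vowel harmony: vechwiuw → vechwiiw.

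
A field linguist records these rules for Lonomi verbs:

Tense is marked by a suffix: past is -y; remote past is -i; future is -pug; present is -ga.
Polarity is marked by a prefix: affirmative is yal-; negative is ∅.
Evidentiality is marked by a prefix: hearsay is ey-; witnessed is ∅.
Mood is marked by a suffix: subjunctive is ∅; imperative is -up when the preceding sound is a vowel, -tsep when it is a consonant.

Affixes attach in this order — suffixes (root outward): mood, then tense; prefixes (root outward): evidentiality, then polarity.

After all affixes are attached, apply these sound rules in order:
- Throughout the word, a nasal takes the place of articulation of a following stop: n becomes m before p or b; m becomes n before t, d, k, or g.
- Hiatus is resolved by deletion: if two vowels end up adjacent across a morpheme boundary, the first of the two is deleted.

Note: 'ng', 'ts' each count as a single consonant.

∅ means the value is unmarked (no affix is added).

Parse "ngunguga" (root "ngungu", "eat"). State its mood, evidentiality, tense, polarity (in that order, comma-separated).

Segment: ngungu-ga.
mood: ∅ → subjunctive.
evidentiality: ∅ → witnessed.
tense: -ga → present.
polarity: ∅ → negative.

subjunctive, witnessed, present, negative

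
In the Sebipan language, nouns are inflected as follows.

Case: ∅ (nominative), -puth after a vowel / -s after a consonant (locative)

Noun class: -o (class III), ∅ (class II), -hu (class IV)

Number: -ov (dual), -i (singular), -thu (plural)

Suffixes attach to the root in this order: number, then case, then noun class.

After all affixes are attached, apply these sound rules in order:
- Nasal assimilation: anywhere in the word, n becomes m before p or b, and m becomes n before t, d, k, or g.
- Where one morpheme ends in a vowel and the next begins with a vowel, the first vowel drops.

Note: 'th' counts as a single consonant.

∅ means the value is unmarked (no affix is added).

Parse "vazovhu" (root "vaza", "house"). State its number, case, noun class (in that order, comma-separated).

dual, nominative, class IV

Segment: vaza-ov-hu.
number: -ov → dual.
case: ∅ → nominative.
noun class: -hu → class IV.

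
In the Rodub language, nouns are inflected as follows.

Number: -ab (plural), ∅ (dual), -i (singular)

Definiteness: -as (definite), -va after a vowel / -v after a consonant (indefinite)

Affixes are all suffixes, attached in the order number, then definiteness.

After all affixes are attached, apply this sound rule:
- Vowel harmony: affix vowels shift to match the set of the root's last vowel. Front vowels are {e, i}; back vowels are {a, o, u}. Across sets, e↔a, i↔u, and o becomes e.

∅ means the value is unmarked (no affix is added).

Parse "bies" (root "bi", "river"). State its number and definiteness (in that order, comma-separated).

dual, definite

Segment: bi-as.
number: ∅ → dual.
definiteness: -as → definite.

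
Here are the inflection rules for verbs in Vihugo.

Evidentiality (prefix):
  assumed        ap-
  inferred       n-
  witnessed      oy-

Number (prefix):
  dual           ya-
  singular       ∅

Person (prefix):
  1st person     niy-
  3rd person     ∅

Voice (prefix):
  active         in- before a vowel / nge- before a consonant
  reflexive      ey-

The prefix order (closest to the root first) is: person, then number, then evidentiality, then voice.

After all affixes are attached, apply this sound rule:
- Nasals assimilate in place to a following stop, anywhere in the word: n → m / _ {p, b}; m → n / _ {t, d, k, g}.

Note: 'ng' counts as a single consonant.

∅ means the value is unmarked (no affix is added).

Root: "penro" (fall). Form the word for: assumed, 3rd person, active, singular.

person = 3rd person: zero marking, form stays penro.
number = singular: zero marking, form stays penro.
Attach evidentiality assumed ap- → appenro.
Attach voice active in- (before vowel 'a') → inappenro.
Nasal assimilation: no change.

inappenro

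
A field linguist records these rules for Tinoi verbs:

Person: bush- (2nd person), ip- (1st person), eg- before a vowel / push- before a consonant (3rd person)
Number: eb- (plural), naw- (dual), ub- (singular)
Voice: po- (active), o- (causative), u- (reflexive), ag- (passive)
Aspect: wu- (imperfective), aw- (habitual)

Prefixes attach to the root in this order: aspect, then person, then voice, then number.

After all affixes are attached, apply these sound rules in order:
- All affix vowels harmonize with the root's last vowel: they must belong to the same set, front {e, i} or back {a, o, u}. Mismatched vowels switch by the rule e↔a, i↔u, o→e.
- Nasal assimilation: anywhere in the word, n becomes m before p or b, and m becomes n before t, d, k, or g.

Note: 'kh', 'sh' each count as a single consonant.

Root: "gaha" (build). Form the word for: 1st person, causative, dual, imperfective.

Attach aspect imperfective wu- → wugaha.
Attach person 1st person ip- → ipwugaha.
Attach voice causative o- → oipwugaha.
Attach number dual naw- → nawoipwugaha.
Apply vowel harmony: nawoipwugaha → nawoupwugaha.
Nasal assimilation: no change.

nawoupwugaha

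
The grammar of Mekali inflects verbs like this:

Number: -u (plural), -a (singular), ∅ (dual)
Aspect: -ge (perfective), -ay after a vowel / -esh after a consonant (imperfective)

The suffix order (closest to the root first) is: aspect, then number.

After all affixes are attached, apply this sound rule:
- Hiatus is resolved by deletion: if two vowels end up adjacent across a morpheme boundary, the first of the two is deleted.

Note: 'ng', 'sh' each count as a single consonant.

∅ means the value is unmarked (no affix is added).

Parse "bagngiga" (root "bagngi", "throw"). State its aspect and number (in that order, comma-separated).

Segment: bagngi-ge-a.
aspect: -ge → perfective.
number: -a → singular.

perfective, singular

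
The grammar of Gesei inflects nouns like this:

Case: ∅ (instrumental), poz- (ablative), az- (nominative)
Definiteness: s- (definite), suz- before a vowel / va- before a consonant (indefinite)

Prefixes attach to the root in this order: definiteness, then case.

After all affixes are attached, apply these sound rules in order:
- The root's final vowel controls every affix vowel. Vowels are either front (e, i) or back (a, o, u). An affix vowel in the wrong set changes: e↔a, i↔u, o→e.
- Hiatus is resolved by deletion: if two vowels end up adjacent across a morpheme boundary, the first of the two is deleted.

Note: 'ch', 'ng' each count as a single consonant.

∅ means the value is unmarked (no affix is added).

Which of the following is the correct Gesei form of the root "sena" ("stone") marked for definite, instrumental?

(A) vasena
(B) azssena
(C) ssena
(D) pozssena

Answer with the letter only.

Attach definiteness definite s- → ssena.
case = instrumental: zero marking, form stays ssena.
Vowel harmony: no change.
Vowel deletion: no change.
So the correct form is ssena, option (C).
(B) azssena is wrong: it uses nominative instead of instrumental for case.
(D) pozssena is wrong: it uses ablative instead of instrumental for case.
(A) vasena is wrong: it uses indefinite instead of definite for definiteness.

C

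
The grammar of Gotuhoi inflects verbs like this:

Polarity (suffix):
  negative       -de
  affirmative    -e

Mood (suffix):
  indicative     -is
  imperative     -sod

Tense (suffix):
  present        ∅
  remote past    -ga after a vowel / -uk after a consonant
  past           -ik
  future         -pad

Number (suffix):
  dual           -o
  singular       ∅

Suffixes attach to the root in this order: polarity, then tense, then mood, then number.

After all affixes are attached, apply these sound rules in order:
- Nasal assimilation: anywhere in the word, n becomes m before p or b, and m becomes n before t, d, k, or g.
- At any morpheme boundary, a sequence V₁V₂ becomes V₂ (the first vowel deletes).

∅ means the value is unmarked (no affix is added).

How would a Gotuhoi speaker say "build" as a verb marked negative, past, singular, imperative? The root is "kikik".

Attach polarity negative -de → kikikde.
Attach tense past -ik → kikikdeik.
Attach mood imperative -sod → kikikdeiksod.
number = singular: zero marking, form stays kikikdeiksod.
Nasal assimilation: no change.
Apply vowel deletion: kikikdeiksod → kikikdiksod.

kikikdiksod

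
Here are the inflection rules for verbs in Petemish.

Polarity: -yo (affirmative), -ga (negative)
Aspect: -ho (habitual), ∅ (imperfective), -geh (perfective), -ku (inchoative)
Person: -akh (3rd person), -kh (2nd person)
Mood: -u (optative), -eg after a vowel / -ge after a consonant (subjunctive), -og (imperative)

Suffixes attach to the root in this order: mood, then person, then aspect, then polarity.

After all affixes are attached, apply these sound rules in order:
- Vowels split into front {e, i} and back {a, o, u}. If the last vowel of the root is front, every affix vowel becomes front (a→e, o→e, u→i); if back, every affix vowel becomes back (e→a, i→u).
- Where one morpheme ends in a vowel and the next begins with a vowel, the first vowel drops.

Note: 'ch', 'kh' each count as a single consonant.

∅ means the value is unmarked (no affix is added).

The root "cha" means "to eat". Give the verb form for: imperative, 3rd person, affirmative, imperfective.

chogakhyo

Attach mood imperative -og → chaog.
Attach person 3rd person -akh → chaogakh.
aspect = imperfective: zero marking, form stays chaogakh.
Attach polarity affirmative -yo → chaogakhyo.
Vowel harmony: no change.
Apply vowel deletion: chaogakhyo → chogakhyo.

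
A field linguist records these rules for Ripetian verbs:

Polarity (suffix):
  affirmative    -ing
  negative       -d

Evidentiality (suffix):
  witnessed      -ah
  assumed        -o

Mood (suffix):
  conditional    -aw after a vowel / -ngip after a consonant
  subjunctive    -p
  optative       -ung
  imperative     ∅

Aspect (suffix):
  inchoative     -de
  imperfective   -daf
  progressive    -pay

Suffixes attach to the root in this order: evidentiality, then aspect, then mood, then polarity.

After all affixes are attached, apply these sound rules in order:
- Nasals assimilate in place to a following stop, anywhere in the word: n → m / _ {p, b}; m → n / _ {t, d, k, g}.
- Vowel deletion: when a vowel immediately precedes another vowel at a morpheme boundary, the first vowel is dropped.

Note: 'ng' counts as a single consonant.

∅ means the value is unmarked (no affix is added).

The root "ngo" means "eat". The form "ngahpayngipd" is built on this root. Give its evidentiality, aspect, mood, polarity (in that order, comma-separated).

witnessed, progressive, conditional, negative

Segment: ngo-ah-pay-ngip-d.
evidentiality: -ah → witnessed.
aspect: -pay → progressive.
mood: -aw/ngip → conditional.
polarity: -d → negative.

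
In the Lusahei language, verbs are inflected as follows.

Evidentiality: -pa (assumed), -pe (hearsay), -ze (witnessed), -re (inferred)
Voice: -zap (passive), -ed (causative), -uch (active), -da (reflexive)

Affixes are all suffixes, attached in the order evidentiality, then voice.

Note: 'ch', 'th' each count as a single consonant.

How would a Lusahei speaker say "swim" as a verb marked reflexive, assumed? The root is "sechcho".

Attach evidentiality assumed -pa → sechchopa.
Attach voice reflexive -da → sechchopada.

sechchopada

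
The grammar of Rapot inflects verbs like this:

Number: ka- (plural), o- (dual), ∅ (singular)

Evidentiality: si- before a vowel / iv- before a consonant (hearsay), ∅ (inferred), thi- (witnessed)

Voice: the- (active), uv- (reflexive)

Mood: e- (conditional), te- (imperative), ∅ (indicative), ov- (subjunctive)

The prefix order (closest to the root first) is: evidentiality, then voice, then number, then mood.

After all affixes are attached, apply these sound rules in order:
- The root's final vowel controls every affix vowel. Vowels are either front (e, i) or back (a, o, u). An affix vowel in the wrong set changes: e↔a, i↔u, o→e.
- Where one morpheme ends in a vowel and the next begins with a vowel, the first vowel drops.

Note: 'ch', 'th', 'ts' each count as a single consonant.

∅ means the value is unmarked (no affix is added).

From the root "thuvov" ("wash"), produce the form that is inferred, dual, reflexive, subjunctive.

ovuvthuvov

evidentiality = inferred: zero marking, form stays thuvov.
Attach voice reflexive uv- → uvthuvov.
Attach number dual o- → ouvthuvov.
Attach mood subjunctive ov- → ovouvthuvov.
Vowel harmony: no change.
Apply vowel deletion: ovouvthuvov → ovuvthuvov.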